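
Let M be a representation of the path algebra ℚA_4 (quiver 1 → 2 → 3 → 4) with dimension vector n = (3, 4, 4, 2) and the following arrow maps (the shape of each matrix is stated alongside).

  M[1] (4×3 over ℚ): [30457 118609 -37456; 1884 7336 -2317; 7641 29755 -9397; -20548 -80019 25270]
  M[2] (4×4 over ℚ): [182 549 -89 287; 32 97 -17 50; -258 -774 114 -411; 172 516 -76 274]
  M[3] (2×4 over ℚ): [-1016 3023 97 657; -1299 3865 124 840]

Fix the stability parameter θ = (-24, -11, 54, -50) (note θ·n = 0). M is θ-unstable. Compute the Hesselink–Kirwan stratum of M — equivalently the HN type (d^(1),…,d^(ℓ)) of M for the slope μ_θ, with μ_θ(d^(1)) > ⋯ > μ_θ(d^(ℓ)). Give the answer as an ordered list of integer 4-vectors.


Interval decomposition of M: I[1,2], I[1,4]^2, I[2,2], I[3,3]^2.
HN type (ℓ=4): μ^(1)=54; μ^(2)=2; μ^(3)=-11; μ^(4)=-24

((0, 0, 2, 0); (0, 0, 2, 2); (0, 4, 0, 0); (3, 0, 0, 0))


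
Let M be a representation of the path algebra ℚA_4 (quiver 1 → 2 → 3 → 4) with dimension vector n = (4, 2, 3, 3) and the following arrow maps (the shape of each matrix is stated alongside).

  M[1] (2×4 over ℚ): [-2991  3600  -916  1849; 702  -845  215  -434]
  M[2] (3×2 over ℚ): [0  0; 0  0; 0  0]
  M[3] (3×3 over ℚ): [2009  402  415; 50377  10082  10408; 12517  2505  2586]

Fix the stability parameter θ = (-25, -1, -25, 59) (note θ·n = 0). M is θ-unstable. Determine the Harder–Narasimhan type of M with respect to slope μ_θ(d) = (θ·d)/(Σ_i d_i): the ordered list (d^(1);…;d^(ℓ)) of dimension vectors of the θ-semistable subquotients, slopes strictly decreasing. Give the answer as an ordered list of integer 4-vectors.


Barcode: M ≅ I[1,1]^2, I[1,2]^2, I[3,4]^3. HN layers by μ_θ (3 steps, strictly decreasing):
  μ^(1)=59; μ^(2)=-1; μ^(3)=-25

((0, 0, 0, 3); (0, 2, 0, 0); (4, 0, 3, 0))


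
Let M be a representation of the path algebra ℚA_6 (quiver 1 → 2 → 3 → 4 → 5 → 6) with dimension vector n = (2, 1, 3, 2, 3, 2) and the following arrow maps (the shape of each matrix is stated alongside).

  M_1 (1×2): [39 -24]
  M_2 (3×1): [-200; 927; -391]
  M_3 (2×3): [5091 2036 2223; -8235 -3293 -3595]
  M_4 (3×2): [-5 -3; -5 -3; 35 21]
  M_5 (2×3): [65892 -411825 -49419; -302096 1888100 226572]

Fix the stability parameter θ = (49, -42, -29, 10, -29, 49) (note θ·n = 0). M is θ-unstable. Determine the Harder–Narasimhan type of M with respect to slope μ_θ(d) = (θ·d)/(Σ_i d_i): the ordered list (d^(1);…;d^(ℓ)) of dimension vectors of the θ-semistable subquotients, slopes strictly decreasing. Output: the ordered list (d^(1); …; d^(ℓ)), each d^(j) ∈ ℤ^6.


Barcode: M ≅ I[1,1], I[1,5], I[3,3], I[3,4], I[5,5], I[5,6], I[6,6]. HN layers by μ_θ (4 steps, strictly decreasing):
  μ^(1)=49; μ^(2)=10; μ^(3)=-41/5; μ^(4)=-29

((1, 0, 0, 0, 0, 2); (0, 0, 0, 1, 0, 0); (1, 1, 1, 1, 1, 0); (0, 0, 2, 0, 2, 0))


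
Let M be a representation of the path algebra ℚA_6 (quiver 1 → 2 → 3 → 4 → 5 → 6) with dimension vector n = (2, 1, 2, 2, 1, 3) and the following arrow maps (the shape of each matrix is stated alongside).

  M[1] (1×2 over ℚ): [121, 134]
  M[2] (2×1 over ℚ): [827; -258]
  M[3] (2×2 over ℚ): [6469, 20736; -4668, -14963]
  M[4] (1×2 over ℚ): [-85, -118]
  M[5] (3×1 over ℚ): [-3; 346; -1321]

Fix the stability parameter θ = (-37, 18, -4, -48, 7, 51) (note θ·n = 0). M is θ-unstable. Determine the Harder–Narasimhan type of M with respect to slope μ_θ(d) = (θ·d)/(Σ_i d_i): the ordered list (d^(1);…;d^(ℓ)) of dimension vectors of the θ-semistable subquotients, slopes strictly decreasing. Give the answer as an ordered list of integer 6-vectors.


Barcode: M ≅ I[1,1], I[1,6], I[3,4], I[6,6]^2. HN layers by μ_θ (5 steps, strictly decreasing):
  μ^(1)=51; μ^(2)=7; μ^(3)=-34/3; μ^(4)=-26; μ^(5)=-37

((0, 0, 0, 0, 0, 3); (0, 0, 0, 0, 1, 0); (0, 1, 1, 1, 0, 0); (0, 0, 1, 1, 0, 0); (2, 0, 0, 0, 0, 0))


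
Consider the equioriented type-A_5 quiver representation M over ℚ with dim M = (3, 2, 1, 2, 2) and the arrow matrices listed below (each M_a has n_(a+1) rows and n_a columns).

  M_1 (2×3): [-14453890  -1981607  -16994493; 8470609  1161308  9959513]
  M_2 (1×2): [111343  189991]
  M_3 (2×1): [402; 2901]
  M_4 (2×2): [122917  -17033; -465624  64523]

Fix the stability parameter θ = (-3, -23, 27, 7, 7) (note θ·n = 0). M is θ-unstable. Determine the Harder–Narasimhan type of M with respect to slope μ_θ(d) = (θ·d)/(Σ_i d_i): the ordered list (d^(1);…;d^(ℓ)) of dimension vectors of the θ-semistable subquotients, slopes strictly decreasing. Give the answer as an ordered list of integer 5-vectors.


Via rank(M_{q-1}∘⋯∘M_p): M ≅ I[1,1], I[1,2], I[1,5], I[4,5].
μ_θ-semistable layers: μ^(1)=41/3; μ^(2)=7; μ^(3)=-3; μ^(4)=-13

((0, 0, 1, 1, 1); (0, 0, 0, 1, 1); (1, 0, 0, 0, 0); (2, 2, 0, 0, 0))


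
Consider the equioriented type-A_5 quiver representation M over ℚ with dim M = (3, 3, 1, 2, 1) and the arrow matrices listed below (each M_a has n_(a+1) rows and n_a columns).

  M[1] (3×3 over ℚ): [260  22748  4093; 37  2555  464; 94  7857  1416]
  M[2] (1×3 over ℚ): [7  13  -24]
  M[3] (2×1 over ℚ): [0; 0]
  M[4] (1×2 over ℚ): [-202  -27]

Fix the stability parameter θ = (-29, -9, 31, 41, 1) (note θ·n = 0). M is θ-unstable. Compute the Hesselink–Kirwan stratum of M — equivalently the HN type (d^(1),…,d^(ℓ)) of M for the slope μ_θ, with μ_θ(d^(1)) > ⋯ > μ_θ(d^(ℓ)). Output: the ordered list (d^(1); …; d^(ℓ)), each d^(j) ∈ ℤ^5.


Interval decomposition of M: I[1,2]^2, I[1,3], I[4,4], I[4,5].
HN type (ℓ=5): μ^(1)=41; μ^(2)=31; μ^(3)=21; μ^(4)=-9; μ^(5)=-29

((0, 0, 0, 1, 0); (0, 0, 1, 0, 0); (0, 0, 0, 1, 1); (0, 3, 0, 0, 0); (3, 0, 0, 0, 0))


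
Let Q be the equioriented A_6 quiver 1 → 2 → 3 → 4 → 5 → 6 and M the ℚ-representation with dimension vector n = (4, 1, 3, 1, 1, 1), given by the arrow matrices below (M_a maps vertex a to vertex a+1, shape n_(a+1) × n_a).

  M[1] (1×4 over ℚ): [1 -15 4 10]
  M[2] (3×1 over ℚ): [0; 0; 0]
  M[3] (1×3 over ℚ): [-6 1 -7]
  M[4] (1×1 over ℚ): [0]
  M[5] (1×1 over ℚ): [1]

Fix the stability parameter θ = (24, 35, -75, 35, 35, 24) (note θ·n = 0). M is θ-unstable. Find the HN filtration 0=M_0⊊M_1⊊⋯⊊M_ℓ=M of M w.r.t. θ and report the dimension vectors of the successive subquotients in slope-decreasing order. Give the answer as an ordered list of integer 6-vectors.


Interval decomposition of M: I[1,1]^3, I[1,2], I[3,3]^2, I[3,4], I[5,6].
HN type (ℓ=4): μ^(1)=35; μ^(2)=59/2; μ^(3)=24; μ^(4)=-75

((0, 1, 0, 1, 0, 0); (0, 0, 0, 0, 1, 1); (4, 0, 0, 0, 0, 0); (0, 0, 3, 0, 0, 0))


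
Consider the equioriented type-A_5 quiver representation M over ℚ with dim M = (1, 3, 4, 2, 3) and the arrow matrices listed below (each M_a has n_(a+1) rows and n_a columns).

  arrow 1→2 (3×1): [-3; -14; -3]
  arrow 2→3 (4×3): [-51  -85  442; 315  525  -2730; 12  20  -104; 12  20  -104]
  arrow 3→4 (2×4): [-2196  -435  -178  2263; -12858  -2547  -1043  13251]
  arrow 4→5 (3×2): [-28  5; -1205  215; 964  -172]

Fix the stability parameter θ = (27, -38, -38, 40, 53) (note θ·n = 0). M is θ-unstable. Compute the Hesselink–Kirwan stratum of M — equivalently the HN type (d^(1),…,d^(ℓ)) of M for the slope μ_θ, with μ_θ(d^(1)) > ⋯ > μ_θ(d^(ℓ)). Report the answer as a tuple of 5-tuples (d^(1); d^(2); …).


Interval decomposition of M: I[1,5], I[2,2]^2, I[3,3]^2, I[3,5], I[5,5].
HN type (ℓ=4): μ^(1)=53; μ^(2)=40; μ^(3)=-49/3; μ^(4)=-38

((0, 0, 0, 0, 3); (0, 0, 0, 2, 0); (1, 1, 1, 0, 0); (0, 2, 3, 0, 0))


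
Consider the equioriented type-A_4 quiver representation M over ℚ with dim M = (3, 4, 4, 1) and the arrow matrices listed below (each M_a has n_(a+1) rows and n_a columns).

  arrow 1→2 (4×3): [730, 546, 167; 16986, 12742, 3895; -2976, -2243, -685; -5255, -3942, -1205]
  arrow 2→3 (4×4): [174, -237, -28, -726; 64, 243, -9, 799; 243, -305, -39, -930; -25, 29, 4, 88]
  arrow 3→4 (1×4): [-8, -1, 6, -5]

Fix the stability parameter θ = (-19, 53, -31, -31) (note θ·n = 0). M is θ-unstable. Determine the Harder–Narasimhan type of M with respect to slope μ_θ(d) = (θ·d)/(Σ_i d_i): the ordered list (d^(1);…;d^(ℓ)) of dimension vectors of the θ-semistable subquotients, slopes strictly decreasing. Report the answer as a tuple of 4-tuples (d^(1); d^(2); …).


Barcode: M ≅ I[1,3]^2, I[1,4], I[2,3]. HN layers by μ_θ (3 steps, strictly decreasing):
  μ^(1)=11; μ^(2)=-3; μ^(3)=-19

((0, 3, 3, 0); (0, 1, 1, 1); (3, 0, 0, 0))


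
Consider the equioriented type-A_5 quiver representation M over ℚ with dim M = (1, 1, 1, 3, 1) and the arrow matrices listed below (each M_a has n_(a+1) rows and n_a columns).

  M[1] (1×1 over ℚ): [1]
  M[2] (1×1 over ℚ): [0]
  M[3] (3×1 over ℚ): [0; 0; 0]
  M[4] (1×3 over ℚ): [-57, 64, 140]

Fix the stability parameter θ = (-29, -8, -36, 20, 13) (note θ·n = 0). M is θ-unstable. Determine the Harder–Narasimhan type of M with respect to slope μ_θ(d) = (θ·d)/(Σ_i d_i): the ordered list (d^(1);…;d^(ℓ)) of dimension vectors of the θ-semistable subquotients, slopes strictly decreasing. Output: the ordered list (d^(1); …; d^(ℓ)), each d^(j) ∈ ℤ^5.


Via rank(M_{q-1}∘⋯∘M_p): M ≅ I[1,2], I[3,3], I[4,4]^2, I[4,5].
μ_θ-semistable layers: μ^(1)=20; μ^(2)=33/2; μ^(3)=-8; μ^(4)=-29; μ^(5)=-36

((0, 0, 0, 2, 0); (0, 0, 0, 1, 1); (0, 1, 0, 0, 0); (1, 0, 0, 0, 0); (0, 0, 1, 0, 0))


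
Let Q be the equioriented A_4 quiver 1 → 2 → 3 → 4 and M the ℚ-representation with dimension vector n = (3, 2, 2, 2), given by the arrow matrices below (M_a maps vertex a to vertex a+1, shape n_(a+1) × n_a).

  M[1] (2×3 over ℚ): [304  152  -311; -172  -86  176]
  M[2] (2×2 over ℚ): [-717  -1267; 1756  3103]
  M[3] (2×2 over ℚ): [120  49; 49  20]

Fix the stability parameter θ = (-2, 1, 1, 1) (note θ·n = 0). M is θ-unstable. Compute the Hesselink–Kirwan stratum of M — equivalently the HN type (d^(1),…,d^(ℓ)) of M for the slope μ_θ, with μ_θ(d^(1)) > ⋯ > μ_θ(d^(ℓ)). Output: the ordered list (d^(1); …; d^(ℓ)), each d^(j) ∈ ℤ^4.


Barcode: M ≅ I[1,1], I[1,4]^2. HN layers by μ_θ (2 steps, strictly decreasing):
  μ^(1)=1; μ^(2)=-2

((0, 2, 2, 2); (3, 0, 0, 0))


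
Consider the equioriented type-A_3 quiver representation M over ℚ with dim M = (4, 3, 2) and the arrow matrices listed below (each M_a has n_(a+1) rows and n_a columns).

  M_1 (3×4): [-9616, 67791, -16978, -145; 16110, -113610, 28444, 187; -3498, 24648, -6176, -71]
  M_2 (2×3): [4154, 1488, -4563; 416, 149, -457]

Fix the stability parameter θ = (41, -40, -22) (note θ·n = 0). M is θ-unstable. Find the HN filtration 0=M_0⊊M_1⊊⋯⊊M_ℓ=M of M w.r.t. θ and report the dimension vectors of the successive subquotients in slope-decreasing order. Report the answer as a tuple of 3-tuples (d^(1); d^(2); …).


Barcode: M ≅ I[1,1]^2, I[1,3]^2, I[2,2]. HN layers by μ_θ (3 steps, strictly decreasing):
  μ^(1)=41; μ^(2)=-7; μ^(3)=-40

((2, 0, 0); (2, 2, 2); (0, 1, 0))


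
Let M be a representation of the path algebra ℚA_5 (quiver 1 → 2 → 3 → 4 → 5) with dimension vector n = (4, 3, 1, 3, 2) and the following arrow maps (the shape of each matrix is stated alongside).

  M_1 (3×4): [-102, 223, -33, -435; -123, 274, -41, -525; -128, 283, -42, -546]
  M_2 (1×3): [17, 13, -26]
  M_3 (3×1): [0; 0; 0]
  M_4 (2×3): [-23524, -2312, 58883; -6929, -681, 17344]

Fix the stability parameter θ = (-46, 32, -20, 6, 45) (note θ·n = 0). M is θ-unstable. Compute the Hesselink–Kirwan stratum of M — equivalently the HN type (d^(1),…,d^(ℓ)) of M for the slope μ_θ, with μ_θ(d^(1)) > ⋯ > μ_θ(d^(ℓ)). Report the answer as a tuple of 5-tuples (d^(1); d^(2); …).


Barcode: M ≅ I[1,1], I[1,2]^2, I[1,3], I[4,4], I[4,5]^2. HN layers by μ_θ (4 steps, strictly decreasing):
  μ^(1)=45; μ^(2)=32; μ^(3)=6; μ^(4)=-46

((0, 0, 0, 0, 2); (0, 2, 0, 0, 0); (0, 1, 1, 3, 0); (4, 0, 0, 0, 0))


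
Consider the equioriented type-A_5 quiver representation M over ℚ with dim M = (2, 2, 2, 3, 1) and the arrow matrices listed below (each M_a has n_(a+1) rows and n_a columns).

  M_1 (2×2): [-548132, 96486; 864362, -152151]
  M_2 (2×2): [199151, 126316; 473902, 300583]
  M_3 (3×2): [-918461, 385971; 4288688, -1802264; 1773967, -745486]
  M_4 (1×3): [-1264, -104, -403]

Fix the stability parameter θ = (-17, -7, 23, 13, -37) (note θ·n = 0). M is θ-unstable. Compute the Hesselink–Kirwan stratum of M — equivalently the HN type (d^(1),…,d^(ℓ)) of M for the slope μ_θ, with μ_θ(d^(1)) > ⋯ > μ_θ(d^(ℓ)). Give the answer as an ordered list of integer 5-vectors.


Interval decomposition of M: I[1,1], I[1,4], I[2,5], I[4,4].
HN type (ℓ=5): μ^(1)=18; μ^(2)=13; μ^(3)=-1/3; μ^(4)=-7; μ^(5)=-17

((0, 0, 1, 1, 0); (0, 0, 0, 1, 0); (0, 0, 1, 1, 1); (0, 2, 0, 0, 0); (2, 0, 0, 0, 0))


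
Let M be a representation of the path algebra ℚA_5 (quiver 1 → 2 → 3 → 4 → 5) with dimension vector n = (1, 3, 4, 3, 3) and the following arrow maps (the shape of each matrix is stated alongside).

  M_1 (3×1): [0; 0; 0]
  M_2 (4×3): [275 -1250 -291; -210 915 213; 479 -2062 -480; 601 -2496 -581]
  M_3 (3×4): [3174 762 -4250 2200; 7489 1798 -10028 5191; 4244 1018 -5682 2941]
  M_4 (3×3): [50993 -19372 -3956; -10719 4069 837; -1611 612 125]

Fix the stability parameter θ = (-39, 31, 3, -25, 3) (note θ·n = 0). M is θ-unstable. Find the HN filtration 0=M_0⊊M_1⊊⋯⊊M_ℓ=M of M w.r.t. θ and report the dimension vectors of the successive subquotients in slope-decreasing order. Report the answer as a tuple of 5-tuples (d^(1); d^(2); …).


Barcode: M ≅ I[1,1], I[2,5]^3, I[3,3]. HN layers by μ_θ (2 steps, strictly decreasing):
  μ^(1)=3; μ^(2)=-39

((0, 3, 4, 3, 3); (1, 0, 0, 0, 0))


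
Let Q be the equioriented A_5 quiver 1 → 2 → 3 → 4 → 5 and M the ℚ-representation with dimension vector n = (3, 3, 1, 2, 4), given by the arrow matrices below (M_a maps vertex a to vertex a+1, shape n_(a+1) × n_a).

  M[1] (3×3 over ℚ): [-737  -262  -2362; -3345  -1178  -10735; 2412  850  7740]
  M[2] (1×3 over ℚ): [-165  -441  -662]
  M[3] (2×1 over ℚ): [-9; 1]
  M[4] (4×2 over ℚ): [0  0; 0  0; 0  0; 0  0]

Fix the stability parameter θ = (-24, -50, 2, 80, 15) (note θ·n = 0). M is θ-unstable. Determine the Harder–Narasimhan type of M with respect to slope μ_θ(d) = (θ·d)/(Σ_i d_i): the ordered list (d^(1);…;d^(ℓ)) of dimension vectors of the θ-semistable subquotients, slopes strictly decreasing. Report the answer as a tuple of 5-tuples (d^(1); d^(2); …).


Barcode: M ≅ I[1,2]^2, I[1,4], I[4,4], I[5,5]^4. HN layers by μ_θ (4 steps, strictly decreasing):
  μ^(1)=80; μ^(2)=15; μ^(3)=2; μ^(4)=-37

((0, 0, 0, 2, 0); (0, 0, 0, 0, 4); (0, 0, 1, 0, 0); (3, 3, 0, 0, 0))


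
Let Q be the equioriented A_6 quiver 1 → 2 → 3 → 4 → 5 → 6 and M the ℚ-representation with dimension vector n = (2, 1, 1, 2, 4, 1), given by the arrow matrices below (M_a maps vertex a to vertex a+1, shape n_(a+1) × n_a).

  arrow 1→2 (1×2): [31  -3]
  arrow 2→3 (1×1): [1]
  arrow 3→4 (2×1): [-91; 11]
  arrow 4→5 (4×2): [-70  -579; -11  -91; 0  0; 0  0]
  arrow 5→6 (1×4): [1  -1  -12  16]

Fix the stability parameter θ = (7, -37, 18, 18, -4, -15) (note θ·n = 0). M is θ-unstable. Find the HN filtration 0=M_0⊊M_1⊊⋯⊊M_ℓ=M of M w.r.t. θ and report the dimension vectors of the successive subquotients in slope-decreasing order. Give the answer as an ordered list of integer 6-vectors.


Interval decomposition of M: I[1,1], I[1,6], I[4,5], I[5,5]^2.
HN type (ℓ=4): μ^(1)=7; μ^(2)=17/4; μ^(3)=-4; μ^(4)=-15

((1, 0, 0, 1, 1, 0); (0, 0, 1, 1, 1, 1); (0, 0, 0, 0, 2, 0); (1, 1, 0, 0, 0, 0))


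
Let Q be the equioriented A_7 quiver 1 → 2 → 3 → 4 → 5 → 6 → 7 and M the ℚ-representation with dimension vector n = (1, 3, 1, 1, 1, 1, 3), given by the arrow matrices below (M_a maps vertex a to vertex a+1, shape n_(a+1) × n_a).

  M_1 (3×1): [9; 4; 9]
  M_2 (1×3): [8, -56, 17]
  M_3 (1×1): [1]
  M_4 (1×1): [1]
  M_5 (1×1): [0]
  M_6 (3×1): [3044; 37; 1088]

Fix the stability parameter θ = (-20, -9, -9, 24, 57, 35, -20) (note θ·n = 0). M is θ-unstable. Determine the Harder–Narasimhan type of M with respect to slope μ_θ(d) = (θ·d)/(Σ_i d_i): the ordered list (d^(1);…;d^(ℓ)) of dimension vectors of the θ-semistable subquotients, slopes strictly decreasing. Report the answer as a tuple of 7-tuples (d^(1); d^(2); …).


Barcode: M ≅ I[1,5], I[2,2]^2, I[6,7], I[7,7]^2. HN layers by μ_θ (5 steps, strictly decreasing):
  μ^(1)=57; μ^(2)=24; μ^(3)=15/2; μ^(4)=-9; μ^(5)=-20

((0, 0, 0, 0, 1, 0, 0); (0, 0, 0, 1, 0, 0, 0); (0, 0, 0, 0, 0, 1, 1); (0, 3, 1, 0, 0, 0, 0); (1, 0, 0, 0, 0, 0, 2))


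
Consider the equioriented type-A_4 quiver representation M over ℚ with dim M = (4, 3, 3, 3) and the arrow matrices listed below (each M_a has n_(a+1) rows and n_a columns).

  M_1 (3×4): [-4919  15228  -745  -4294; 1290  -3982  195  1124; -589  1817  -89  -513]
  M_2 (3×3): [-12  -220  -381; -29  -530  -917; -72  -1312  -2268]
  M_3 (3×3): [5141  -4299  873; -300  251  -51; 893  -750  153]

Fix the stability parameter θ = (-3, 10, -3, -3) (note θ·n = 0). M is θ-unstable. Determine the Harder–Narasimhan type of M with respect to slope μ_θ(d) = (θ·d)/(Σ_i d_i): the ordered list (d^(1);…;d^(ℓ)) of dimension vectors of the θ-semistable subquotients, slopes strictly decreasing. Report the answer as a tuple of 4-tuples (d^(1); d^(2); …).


Interval decomposition of M: I[1,1], I[1,2], I[1,4]^2, I[3,4].
HN type (ℓ=3): μ^(1)=10; μ^(2)=4/3; μ^(3)=-3

((0, 1, 0, 0); (0, 2, 2, 2); (4, 0, 1, 1))


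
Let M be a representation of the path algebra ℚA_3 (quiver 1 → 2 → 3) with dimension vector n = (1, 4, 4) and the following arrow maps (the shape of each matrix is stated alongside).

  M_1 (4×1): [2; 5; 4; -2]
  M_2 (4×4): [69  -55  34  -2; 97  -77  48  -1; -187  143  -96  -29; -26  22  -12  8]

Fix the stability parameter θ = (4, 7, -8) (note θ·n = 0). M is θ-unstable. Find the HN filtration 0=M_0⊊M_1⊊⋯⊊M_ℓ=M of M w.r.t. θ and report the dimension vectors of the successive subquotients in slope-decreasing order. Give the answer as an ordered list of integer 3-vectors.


Interval decomposition of M: I[1,3], I[2,2]^2, I[2,3], I[3,3]^2.
HN type (ℓ=4): μ^(1)=7; μ^(2)=1; μ^(3)=-1/2; μ^(4)=-8

((0, 2, 0); (1, 1, 1); (0, 1, 1); (0, 0, 2))


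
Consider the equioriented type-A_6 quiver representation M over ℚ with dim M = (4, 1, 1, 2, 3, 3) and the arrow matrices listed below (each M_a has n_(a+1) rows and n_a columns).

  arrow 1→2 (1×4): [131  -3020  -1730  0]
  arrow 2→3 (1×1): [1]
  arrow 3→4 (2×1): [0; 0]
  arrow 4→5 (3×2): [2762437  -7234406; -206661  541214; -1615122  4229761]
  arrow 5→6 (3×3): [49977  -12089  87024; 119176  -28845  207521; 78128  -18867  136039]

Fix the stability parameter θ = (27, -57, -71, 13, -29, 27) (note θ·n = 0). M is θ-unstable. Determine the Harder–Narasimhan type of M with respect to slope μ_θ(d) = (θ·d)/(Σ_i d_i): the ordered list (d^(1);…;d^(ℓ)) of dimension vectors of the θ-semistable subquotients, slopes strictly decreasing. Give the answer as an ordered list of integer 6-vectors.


Barcode: M ≅ I[1,1]^3, I[1,3], I[4,6]^2, I[5,5], I[6,6]. HN layers by μ_θ (4 steps, strictly decreasing):
  μ^(1)=27; μ^(2)=-8; μ^(3)=-29; μ^(4)=-101/3

((3, 0, 0, 0, 0, 3); (0, 0, 0, 2, 2, 0); (0, 0, 0, 0, 1, 0); (1, 1, 1, 0, 0, 0))


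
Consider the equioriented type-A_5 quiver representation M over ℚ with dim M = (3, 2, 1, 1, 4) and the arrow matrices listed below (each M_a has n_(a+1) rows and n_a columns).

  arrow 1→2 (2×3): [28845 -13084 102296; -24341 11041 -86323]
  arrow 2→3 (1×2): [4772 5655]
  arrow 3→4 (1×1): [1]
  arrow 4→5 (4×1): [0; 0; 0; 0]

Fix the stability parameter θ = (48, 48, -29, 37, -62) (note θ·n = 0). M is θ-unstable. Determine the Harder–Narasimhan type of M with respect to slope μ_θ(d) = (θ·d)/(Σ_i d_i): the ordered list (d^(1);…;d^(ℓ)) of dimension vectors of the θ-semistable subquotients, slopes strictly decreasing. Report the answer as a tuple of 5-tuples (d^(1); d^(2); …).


Interval decomposition of M: I[1,1], I[1,2], I[1,4], I[5,5]^4.
HN type (ℓ=4): μ^(1)=48; μ^(2)=37; μ^(3)=67/3; μ^(4)=-62

((2, 1, 0, 0, 0); (0, 0, 0, 1, 0); (1, 1, 1, 0, 0); (0, 0, 0, 0, 4))


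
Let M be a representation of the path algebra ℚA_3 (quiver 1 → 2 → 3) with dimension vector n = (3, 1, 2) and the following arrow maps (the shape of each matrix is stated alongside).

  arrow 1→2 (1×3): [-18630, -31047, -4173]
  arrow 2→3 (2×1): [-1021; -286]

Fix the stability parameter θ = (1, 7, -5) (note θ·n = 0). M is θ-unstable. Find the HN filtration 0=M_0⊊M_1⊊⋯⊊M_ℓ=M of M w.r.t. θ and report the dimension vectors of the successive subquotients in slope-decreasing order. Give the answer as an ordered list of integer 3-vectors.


Via rank(M_{q-1}∘⋯∘M_p): M ≅ I[1,1]^2, I[1,3], I[3,3].
μ_θ-semistable layers: μ^(1)=1; μ^(2)=-5

((3, 1, 1); (0, 0, 1))


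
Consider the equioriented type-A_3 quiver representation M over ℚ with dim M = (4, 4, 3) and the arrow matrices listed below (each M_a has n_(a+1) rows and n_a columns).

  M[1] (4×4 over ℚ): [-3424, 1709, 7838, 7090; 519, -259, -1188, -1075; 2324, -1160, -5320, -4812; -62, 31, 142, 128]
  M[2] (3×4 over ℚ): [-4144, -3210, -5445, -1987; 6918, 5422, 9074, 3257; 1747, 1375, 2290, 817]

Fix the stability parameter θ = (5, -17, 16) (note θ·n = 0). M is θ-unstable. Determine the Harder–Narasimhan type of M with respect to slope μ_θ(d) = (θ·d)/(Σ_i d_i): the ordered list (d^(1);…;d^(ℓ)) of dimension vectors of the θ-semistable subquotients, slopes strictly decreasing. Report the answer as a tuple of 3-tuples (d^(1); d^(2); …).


Barcode: M ≅ I[1,1]^2, I[1,3]^2, I[2,2], I[2,3]. HN layers by μ_θ (4 steps, strictly decreasing):
  μ^(1)=16; μ^(2)=5; μ^(3)=-6; μ^(4)=-17

((0, 0, 3); (2, 0, 0); (2, 2, 0); (0, 2, 0))


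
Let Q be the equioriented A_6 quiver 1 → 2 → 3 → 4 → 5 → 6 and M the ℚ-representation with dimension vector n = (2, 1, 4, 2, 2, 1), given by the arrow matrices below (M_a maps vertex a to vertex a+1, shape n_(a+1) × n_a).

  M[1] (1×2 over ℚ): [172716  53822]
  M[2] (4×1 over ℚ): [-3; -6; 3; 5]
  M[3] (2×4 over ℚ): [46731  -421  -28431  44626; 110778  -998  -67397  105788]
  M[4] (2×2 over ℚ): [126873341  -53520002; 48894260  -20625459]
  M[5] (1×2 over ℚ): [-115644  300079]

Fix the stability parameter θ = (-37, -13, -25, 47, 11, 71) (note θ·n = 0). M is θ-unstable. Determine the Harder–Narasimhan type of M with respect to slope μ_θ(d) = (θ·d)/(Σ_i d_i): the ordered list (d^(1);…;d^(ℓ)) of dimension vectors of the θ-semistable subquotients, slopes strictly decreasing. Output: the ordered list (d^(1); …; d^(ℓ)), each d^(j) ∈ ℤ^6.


Barcode: M ≅ I[1,1], I[1,6], I[3,3]^2, I[3,5]. HN layers by μ_θ (5 steps, strictly decreasing):
  μ^(1)=71; μ^(2)=29; μ^(3)=-19; μ^(4)=-25; μ^(5)=-37

((0, 0, 0, 0, 0, 1); (0, 0, 0, 2, 2, 0); (0, 1, 1, 0, 0, 0); (0, 0, 3, 0, 0, 0); (2, 0, 0, 0, 0, 0))


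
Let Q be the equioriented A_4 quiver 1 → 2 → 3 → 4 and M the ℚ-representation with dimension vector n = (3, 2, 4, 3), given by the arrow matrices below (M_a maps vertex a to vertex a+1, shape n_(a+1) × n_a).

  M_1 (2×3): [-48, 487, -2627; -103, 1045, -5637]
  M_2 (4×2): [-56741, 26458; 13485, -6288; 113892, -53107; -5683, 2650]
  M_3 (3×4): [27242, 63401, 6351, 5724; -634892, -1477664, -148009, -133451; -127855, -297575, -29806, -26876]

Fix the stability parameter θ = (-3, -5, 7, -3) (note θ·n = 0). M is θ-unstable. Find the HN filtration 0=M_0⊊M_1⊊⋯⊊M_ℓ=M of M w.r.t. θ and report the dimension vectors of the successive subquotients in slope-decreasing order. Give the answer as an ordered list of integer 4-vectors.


Barcode: M ≅ I[1,1], I[1,3], I[1,4], I[3,4]^2. HN layers by μ_θ (4 steps, strictly decreasing):
  μ^(1)=7; μ^(2)=2; μ^(3)=-3; μ^(4)=-4

((0, 0, 1, 0); (0, 0, 3, 3); (1, 0, 0, 0); (2, 2, 0, 0))


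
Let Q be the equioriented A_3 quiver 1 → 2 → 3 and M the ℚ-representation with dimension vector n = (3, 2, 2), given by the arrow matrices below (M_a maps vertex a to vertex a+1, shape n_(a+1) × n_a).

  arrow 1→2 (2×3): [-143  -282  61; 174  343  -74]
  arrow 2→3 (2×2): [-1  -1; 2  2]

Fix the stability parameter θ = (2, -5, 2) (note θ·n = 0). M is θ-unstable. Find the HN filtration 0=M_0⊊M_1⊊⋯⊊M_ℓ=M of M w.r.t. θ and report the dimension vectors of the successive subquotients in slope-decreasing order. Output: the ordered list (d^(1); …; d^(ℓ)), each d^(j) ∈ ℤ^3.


Barcode: M ≅ I[1,1], I[1,2], I[1,3], I[3,3]. HN layers by μ_θ (2 steps, strictly decreasing):
  μ^(1)=2; μ^(2)=-3/2

((1, 0, 2); (2, 2, 0))


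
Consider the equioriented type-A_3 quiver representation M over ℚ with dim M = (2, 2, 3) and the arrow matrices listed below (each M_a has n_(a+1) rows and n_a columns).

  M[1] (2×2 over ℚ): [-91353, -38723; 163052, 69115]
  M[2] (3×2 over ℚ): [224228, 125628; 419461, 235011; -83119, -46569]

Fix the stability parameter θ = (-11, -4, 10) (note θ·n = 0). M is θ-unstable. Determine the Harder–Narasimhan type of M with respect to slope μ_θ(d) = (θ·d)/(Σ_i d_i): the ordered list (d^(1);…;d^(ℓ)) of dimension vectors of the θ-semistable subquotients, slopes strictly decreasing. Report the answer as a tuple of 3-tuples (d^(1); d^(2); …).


Via rank(M_{q-1}∘⋯∘M_p): M ≅ I[1,2], I[1,3], I[3,3]^2.
μ_θ-semistable layers: μ^(1)=10; μ^(2)=-4; μ^(3)=-11

((0, 0, 3); (0, 2, 0); (2, 0, 0))


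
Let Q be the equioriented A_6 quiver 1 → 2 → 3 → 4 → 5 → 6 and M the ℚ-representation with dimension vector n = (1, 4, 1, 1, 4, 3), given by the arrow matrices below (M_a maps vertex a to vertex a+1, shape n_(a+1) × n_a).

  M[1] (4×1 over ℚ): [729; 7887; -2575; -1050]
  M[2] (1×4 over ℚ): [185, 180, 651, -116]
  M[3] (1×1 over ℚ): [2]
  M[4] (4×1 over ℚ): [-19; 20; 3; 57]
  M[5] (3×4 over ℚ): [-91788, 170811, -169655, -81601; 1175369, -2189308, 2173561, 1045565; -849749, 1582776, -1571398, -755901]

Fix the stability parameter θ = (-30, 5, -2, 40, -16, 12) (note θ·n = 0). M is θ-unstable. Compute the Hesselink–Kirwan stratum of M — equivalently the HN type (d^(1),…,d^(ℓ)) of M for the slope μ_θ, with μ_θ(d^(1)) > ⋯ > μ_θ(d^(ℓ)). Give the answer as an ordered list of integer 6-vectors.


Barcode: M ≅ I[1,2], I[2,2]^2, I[2,6], I[5,5], I[5,6]^2. HN layers by μ_θ (5 steps, strictly decreasing):
  μ^(1)=12; μ^(2)=5; μ^(3)=3/2; μ^(4)=-16; μ^(5)=-30

((0, 0, 0, 1, 1, 3); (0, 3, 0, 0, 0, 0); (0, 1, 1, 0, 0, 0); (0, 0, 0, 0, 3, 0); (1, 0, 0, 0, 0, 0))


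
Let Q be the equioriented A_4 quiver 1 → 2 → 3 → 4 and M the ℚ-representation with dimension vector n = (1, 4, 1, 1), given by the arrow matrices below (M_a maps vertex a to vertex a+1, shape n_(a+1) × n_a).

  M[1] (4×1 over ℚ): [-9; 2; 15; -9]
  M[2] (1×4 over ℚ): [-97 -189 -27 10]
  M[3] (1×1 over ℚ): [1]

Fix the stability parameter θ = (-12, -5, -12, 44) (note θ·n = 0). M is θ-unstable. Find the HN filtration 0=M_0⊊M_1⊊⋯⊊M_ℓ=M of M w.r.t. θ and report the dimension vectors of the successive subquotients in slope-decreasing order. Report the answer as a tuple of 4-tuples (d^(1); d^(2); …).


Via rank(M_{q-1}∘⋯∘M_p): M ≅ I[1,2], I[2,2]^2, I[2,4].
μ_θ-semistable layers: μ^(1)=44; μ^(2)=-5; μ^(3)=-17/2; μ^(4)=-12

((0, 0, 0, 1); (0, 3, 0, 0); (0, 1, 1, 0); (1, 0, 0, 0))


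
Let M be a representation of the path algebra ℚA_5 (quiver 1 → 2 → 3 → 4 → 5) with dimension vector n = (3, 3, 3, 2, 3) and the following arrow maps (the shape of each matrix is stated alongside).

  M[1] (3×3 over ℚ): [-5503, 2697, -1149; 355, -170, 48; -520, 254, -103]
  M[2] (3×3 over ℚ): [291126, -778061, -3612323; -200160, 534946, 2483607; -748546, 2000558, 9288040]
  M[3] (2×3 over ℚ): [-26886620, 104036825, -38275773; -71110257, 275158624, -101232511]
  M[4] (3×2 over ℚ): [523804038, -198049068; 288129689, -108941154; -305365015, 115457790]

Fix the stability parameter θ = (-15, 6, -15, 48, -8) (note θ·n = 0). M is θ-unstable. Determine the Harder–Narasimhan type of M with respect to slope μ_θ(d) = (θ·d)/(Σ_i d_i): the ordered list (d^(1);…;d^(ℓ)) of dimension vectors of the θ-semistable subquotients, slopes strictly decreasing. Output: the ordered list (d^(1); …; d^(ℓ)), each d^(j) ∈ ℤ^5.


Via rank(M_{q-1}∘⋯∘M_p): M ≅ I[1,3], I[1,4], I[1,5], I[5,5]^2.
μ_θ-semistable layers: μ^(1)=48; μ^(2)=20; μ^(3)=-9/2; μ^(4)=-8; μ^(5)=-15

((0, 0, 0, 1, 0); (0, 0, 0, 1, 1); (0, 3, 3, 0, 0); (0, 0, 0, 0, 2); (3, 0, 0, 0, 0))


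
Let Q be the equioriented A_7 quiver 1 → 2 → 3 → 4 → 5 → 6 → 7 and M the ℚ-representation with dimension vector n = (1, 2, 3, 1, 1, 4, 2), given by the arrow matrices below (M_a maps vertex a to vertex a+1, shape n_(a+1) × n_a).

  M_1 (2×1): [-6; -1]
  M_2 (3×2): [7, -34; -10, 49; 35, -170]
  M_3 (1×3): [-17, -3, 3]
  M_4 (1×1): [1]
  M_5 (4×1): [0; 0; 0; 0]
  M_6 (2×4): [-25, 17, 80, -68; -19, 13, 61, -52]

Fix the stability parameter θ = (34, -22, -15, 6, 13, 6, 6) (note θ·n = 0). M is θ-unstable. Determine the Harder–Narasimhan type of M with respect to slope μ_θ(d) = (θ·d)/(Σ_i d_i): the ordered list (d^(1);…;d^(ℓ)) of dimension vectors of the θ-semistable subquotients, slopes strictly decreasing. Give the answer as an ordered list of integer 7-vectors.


Barcode: M ≅ I[1,5], I[2,3], I[3,3], I[6,6]^2, I[6,7]^2. HN layers by μ_θ (5 steps, strictly decreasing):
  μ^(1)=13; μ^(2)=6; μ^(3)=-1; μ^(4)=-15; μ^(5)=-22

((0, 0, 0, 0, 1, 0, 0); (0, 0, 0, 1, 0, 4, 2); (1, 1, 1, 0, 0, 0, 0); (0, 0, 2, 0, 0, 0, 0); (0, 1, 0, 0, 0, 0, 0))


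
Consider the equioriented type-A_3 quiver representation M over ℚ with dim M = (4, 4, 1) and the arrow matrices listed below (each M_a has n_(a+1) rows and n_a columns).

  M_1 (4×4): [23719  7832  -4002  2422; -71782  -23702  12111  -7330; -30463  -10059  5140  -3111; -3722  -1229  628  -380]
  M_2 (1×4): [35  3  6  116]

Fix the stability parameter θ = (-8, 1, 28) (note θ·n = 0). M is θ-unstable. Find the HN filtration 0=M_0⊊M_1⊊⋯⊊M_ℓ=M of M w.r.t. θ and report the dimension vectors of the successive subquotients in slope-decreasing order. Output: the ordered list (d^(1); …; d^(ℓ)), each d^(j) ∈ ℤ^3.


Barcode: M ≅ I[1,2]^3, I[1,3]. HN layers by μ_θ (3 steps, strictly decreasing):
  μ^(1)=28; μ^(2)=1; μ^(3)=-8

((0, 0, 1); (0, 4, 0); (4, 0, 0))


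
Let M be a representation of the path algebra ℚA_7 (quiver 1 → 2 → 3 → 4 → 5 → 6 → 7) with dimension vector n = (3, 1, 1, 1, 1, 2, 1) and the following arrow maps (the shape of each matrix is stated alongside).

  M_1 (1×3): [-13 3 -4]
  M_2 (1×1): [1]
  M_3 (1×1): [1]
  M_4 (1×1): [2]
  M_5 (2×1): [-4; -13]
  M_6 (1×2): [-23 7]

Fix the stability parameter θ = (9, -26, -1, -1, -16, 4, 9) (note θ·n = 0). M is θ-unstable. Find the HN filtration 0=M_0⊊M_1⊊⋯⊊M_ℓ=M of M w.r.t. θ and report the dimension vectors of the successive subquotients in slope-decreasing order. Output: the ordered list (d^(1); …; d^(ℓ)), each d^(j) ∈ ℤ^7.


Interval decomposition of M: I[1,1]^2, I[1,7], I[6,6].
HN type (ℓ=4): μ^(1)=9; μ^(2)=4; μ^(3)=-6; μ^(4)=-17/2

((2, 0, 0, 0, 0, 0, 1); (0, 0, 0, 0, 0, 2, 0); (0, 0, 1, 1, 1, 0, 0); (1, 1, 0, 0, 0, 0, 0))


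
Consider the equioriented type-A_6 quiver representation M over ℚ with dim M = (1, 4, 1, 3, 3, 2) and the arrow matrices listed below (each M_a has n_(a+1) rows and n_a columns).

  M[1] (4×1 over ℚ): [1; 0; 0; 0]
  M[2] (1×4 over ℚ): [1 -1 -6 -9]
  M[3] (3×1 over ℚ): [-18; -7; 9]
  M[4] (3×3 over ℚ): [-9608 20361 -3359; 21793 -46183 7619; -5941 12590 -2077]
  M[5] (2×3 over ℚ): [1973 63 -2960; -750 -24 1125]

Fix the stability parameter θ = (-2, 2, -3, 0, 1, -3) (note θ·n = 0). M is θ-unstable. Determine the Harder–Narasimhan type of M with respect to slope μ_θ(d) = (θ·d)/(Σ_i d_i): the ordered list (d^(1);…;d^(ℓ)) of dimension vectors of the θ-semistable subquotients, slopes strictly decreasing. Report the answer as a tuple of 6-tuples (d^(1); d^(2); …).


Interval decomposition of M: I[1,6], I[2,2]^3, I[4,5], I[4,6].
HN type (ℓ=6): μ^(1)=2; μ^(2)=1; μ^(3)=0; μ^(4)=-3/5; μ^(5)=-2/3; μ^(6)=-2

((0, 3, 0, 0, 0, 0); (0, 0, 0, 0, 1, 0); (0, 0, 0, 1, 0, 0); (0, 1, 1, 1, 1, 1); (0, 0, 0, 1, 1, 1); (1, 0, 0, 0, 0, 0))


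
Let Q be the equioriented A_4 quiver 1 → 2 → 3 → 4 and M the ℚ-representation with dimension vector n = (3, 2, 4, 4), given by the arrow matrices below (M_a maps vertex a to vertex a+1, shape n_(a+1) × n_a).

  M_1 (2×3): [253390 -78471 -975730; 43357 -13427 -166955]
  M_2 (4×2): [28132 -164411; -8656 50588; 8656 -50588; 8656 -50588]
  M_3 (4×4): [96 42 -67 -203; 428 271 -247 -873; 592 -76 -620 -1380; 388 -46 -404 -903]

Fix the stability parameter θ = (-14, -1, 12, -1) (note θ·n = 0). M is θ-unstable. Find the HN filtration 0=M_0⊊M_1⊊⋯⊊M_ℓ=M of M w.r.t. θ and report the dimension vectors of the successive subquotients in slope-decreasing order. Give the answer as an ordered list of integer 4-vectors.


Interval decomposition of M: I[1,1], I[1,2], I[1,3], I[3,4]^3, I[4,4].
HN type (ℓ=4): μ^(1)=12; μ^(2)=11/2; μ^(3)=-1; μ^(4)=-14

((0, 0, 1, 0); (0, 0, 3, 3); (0, 2, 0, 1); (3, 0, 0, 0))


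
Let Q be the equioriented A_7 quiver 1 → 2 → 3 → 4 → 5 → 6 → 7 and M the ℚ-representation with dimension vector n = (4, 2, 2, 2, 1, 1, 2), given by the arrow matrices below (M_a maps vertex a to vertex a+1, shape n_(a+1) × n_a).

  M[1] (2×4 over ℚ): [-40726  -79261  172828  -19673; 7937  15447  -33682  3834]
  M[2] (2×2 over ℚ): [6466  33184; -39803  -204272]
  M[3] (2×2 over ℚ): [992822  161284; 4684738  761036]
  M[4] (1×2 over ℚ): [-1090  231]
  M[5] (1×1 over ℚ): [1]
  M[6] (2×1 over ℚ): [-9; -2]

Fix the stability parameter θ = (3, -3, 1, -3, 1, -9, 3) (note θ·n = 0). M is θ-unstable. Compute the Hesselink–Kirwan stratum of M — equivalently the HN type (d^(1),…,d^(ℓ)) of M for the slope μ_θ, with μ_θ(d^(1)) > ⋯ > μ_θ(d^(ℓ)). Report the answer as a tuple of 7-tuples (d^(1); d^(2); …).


Via rank(M_{q-1}∘⋯∘M_p): M ≅ I[1,1]^2, I[1,2], I[1,3], I[3,7], I[4,4], I[7,7].
μ_θ-semistable layers: μ^(1)=3; μ^(2)=1; μ^(3)=0; μ^(4)=-5/2; μ^(5)=-3

((2, 0, 0, 0, 0, 0, 2); (0, 0, 1, 0, 0, 0, 0); (2, 2, 0, 0, 0, 0, 0); (0, 0, 1, 1, 1, 1, 0); (0, 0, 0, 1, 0, 0, 0))


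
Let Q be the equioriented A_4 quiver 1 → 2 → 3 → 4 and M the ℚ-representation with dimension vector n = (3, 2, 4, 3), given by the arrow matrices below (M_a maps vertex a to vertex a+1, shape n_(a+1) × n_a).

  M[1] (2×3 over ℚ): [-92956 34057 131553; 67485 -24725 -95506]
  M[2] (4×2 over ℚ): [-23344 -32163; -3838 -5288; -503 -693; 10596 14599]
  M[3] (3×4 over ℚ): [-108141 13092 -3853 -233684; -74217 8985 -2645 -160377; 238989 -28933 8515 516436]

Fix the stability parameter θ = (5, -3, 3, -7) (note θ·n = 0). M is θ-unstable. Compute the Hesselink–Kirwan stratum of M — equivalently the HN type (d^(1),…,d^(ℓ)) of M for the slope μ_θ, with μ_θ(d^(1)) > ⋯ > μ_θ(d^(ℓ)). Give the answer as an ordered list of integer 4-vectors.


Via rank(M_{q-1}∘⋯∘M_p): M ≅ I[1,1], I[1,4]^2, I[3,3], I[3,4].
μ_θ-semistable layers: μ^(1)=5; μ^(2)=3; μ^(3)=-1/2; μ^(4)=-2

((1, 0, 0, 0); (0, 0, 1, 0); (2, 2, 2, 2); (0, 0, 1, 1))


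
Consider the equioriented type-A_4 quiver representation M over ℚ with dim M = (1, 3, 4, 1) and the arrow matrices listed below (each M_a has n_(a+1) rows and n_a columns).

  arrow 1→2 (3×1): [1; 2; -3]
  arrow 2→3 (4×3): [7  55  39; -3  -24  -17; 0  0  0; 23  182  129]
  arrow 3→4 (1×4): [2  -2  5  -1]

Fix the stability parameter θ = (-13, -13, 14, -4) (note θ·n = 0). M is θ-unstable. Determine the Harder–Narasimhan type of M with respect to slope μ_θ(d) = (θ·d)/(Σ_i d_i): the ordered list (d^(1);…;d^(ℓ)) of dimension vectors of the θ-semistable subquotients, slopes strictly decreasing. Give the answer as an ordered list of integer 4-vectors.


Via rank(M_{q-1}∘⋯∘M_p): M ≅ I[1,2], I[2,3], I[2,4], I[3,3]^2.
μ_θ-semistable layers: μ^(1)=14; μ^(2)=5; μ^(3)=-13

((0, 0, 3, 0); (0, 0, 1, 1); (1, 3, 0, 0))


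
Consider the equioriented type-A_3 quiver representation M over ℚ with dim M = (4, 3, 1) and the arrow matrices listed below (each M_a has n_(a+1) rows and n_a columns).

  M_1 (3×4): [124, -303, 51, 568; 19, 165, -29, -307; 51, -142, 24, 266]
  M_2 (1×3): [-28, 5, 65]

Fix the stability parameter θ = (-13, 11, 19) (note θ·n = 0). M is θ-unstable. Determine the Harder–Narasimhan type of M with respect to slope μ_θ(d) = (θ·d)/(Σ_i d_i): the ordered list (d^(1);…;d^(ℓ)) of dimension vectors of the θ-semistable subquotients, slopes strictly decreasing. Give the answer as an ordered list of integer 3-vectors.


Via rank(M_{q-1}∘⋯∘M_p): M ≅ I[1,1], I[1,2]^2, I[1,3].
μ_θ-semistable layers: μ^(1)=19; μ^(2)=11; μ^(3)=-13

((0, 0, 1); (0, 3, 0); (4, 0, 0))


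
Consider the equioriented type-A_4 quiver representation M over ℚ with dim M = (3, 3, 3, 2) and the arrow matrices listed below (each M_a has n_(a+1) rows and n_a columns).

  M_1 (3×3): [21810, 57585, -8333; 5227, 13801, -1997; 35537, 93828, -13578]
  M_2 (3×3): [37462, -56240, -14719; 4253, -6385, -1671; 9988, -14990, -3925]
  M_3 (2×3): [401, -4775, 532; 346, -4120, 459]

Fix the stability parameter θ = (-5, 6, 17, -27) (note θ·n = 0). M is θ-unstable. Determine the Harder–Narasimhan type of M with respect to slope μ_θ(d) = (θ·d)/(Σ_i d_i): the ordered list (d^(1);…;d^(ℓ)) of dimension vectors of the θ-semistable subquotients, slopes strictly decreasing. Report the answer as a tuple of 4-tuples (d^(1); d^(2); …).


Barcode: M ≅ I[1,2], I[1,4]^2, I[3,3]. HN layers by μ_θ (4 steps, strictly decreasing):
  μ^(1)=17; μ^(2)=6; μ^(3)=-4/3; μ^(4)=-5

((0, 0, 1, 0); (0, 1, 0, 0); (0, 2, 2, 2); (3, 0, 0, 0))


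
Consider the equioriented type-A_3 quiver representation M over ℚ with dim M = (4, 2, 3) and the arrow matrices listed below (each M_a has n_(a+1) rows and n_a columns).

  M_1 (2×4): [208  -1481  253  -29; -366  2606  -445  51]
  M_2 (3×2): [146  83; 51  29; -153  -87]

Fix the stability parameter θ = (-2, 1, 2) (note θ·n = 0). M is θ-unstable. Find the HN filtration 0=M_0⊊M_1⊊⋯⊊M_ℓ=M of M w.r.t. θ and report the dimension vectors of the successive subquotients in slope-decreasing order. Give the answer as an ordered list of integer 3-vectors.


Via rank(M_{q-1}∘⋯∘M_p): M ≅ I[1,1]^2, I[1,3]^2, I[3,3].
μ_θ-semistable layers: μ^(1)=2; μ^(2)=1; μ^(3)=-2

((0, 0, 3); (0, 2, 0); (4, 0, 0))


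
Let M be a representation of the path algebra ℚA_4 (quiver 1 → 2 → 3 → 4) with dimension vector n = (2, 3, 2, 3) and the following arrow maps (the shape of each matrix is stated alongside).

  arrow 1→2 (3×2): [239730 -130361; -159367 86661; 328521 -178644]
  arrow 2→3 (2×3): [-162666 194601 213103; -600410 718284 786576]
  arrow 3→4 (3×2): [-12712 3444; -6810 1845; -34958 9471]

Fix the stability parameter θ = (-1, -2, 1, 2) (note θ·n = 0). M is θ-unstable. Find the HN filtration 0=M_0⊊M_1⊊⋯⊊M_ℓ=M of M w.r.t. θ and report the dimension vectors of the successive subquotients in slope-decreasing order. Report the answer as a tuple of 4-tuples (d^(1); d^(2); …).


Barcode: M ≅ I[1,2], I[1,3], I[2,4], I[4,4]^2. HN layers by μ_θ (4 steps, strictly decreasing):
  μ^(1)=2; μ^(2)=1; μ^(3)=-3/2; μ^(4)=-2

((0, 0, 0, 3); (0, 0, 2, 0); (2, 2, 0, 0); (0, 1, 0, 0))
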